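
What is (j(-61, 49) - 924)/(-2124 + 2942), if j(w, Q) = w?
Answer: -985/818 ≈ -1.2042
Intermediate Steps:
(j(-61, 49) - 924)/(-2124 + 2942) = (-61 - 924)/(-2124 + 2942) = -985/818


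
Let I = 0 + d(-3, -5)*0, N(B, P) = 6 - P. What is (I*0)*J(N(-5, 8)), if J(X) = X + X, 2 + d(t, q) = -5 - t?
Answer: 0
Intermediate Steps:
d(t, q) = -7 - t (d(t, q) = -2 + (-5 - t) = -7 - t)
J(X) = 2*X
I = 0 (I = 0 + (-7 - 1*(-3))*0 = 0 + (-7 + 3)*0 = 0 - 4*0 = 0 + 0 = 0)
(I*0)*J(N(-5, 8)) = (0*0)*(2*(6 - 1*8)) = 0*(2*(6 - 8)) = 0*(2*(-2)) = 0*(-4) = 0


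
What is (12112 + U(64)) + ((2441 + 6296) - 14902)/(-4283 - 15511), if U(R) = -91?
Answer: 79316613/6598 ≈ 12021.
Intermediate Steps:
(12112 + U(64)) + ((2441 + 6296) - 14902)/(-4283 - 15511) = (12112 - 91) + ((2441 + 6296) - 14902)/(-4283 - 15511) = 12021 + (8737 - 14902)/(-19794) = 12021 - 6165*(-1/19794) = 12021 + 2055/6598 = 79316613/6598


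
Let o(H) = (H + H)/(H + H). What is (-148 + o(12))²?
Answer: 21609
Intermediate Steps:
o(H) = 1 (o(H) = (2*H)/((2*H)) = (2*H)*(1/(2*H)) = 1)
(-148 + o(12))² = (-148 + 1)² = (-147)² = 21609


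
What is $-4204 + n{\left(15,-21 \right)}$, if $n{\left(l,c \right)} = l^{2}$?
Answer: $-3979$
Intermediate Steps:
$-4204 + n{\left(15,-21 \right)} = -4204 + 15^{2} = -4204 + 225 = -3979$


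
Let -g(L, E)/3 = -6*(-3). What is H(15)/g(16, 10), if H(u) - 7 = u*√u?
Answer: -7/54 - 5*√15/18 ≈ -1.2055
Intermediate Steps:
H(u) = 7 + u^(3/2) (H(u) = 7 + u*√u = 7 + u^(3/2))
g(L, E) = -54 (g(L, E) = -(-18)*(-3) = -3*18 = -54)
H(15)/g(16, 10) = (7 + 15^(3/2))/(-54) = (7 + 15*√15)*(-1/54) = -7/54 - 5*√15/18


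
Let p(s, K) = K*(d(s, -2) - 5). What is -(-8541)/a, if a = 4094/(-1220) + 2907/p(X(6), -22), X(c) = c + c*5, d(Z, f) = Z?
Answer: -888306705/792331 ≈ -1121.1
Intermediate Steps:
X(c) = 6*c (X(c) = c + 5*c = 6*c)
p(s, K) = K*(-5 + s) (p(s, K) = K*(s - 5) = K*(-5 + s))
a = -792331/104005 (a = 4094/(-1220) + 2907/((-22*(-5 + 6*6))) = 4094*(-1/1220) + 2907/((-22*(-5 + 36))) = -2047/610 + 2907/((-22*31)) = -2047/610 + 2907/(-682) = -2047/610 + 2907*(-1/682) = -2047/610 - 2907/682 = -792331/104005 ≈ -7.6182)
-(-8541)/a = -(-8541)/(-792331/104005) = -(-8541)*(-104005)/792331 = -1*888306705/792331 = -888306705/792331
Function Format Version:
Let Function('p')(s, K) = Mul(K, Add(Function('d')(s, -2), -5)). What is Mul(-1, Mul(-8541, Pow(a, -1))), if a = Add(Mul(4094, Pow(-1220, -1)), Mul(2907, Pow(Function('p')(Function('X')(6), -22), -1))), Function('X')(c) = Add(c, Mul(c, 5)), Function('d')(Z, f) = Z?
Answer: Rational(-888306705, 792331) ≈ -1121.1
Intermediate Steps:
Function('X')(c) = Mul(6, c) (Function('X')(c) = Add(c, Mul(5, c)) = Mul(6, c))
Function('p')(s, K) = Mul(K, Add(-5, s)) (Function('p')(s, K) = Mul(K, Add(s, -5)) = Mul(K, Add(-5, s)))
a = Rational(-792331, 104005) (a = Add(Mul(4094, Pow(-1220, -1)), Mul(2907, Pow(Mul(-22, Add(-5, Mul(6, 6))), -1))) = Add(Mul(4094, Rational(-1, 1220)), Mul(2907, Pow(Mul(-22, Add(-5, 36)), -1))) = Add(Rational(-2047, 610), Mul(2907, Pow(Mul(-22, 31), -1))) = Add(Rational(-2047, 610), Mul(2907, Pow(-682, -1))) = Add(Rational(-2047, 610), Mul(2907, Rational(-1, 682))) = Add(Rational(-2047, 610), Rational(-2907, 682)) = Rational(-792331, 104005) ≈ -7.6182)
Mul(-1, Mul(-8541, Pow(a, -1))) = Mul(-1, Mul(-8541, Pow(Rational(-792331, 104005), -1))) = Mul(-1, Mul(-8541, Rational(-104005, 792331))) = Mul(-1, Rational(888306705, 792331)) = Rational(-888306705, 792331)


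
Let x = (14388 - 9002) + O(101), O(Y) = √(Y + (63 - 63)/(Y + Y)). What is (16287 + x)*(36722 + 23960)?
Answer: 1315160986 + 60682*√101 ≈ 1.3158e+9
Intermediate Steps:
O(Y) = √Y (O(Y) = √(Y + 0/((2*Y))) = √(Y + 0*(1/(2*Y))) = √(Y + 0) = √Y)
x = 5386 + √101 (x = (14388 - 9002) + √101 = 5386 + √101 ≈ 5396.0)
(16287 + x)*(36722 + 23960) = (16287 + (5386 + √101))*(36722 + 23960) = (21673 + √101)*60682 = 1315160986 + 60682*√101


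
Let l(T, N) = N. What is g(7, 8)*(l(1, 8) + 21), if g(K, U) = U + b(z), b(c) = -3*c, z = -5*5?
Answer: 2407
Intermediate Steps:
z = -25
g(K, U) = 75 + U (g(K, U) = U - 3*(-25) = U + 75 = 75 + U)
g(7, 8)*(l(1, 8) + 21) = (75 + 8)*(8 + 21) = 83*29 = 2407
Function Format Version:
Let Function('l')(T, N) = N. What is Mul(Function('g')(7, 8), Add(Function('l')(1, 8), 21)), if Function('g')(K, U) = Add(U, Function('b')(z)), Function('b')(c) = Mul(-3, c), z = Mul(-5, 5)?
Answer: 2407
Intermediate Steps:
z = -25
Function('g')(K, U) = Add(75, U) (Function('g')(K, U) = Add(U, Mul(-3, -25)) = Add(U, 75) = Add(75, U))
Mul(Function('g')(7, 8), Add(Function('l')(1, 8), 21)) = Mul(Add(75, 8), Add(8, 21)) = Mul(83, 29) = 2407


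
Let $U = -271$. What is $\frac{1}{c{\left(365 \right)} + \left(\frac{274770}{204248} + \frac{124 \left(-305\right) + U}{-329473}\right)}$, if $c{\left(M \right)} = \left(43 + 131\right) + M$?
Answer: $\frac{33647100652}{18184941904817} \approx 0.0018503$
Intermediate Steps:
$c{\left(M \right)} = 174 + M$
$\frac{1}{c{\left(365 \right)} + \left(\frac{274770}{204248} + \frac{124 \left(-305\right) + U}{-329473}\right)} = \frac{1}{\left(174 + 365\right) + \left(\frac{274770}{204248} + \frac{124 \left(-305\right) - 271}{-329473}\right)} = \frac{1}{539 + \left(274770 \cdot \frac{1}{204248} + \left(-37820 - 271\right) \left(- \frac{1}{329473}\right)\right)} = \frac{1}{539 + \left(\frac{137385}{102124} - - \frac{38091}{329473}\right)} = \frac{1}{539 + \left(\frac{137385}{102124} + \frac{38091}{329473}\right)} = \frac{1}{539 + \frac{49154653389}{33647100652}} = \frac{1}{\frac{18184941904817}{33647100652}} = \frac{33647100652}{18184941904817}$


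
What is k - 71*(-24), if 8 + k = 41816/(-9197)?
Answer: 15556296/9197 ≈ 1691.5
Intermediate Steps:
k = -115392/9197 (k = -8 + 41816/(-9197) = -8 + 41816*(-1/9197) = -8 - 41816/9197 = -115392/9197 ≈ -12.547)
k - 71*(-24) = -115392/9197 - 71*(-24) = -115392/9197 + 1704 = 15556296/9197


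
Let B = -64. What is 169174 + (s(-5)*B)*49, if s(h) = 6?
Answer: 150358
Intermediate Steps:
169174 + (s(-5)*B)*49 = 169174 + (6*(-64))*49 = 169174 - 384*49 = 169174 - 18816 = 150358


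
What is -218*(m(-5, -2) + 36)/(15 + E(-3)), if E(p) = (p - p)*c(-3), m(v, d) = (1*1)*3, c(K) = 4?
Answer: -2834/5 ≈ -566.80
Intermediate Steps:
m(v, d) = 3 (m(v, d) = 1*3 = 3)
E(p) = 0 (E(p) = (p - p)*4 = 0*4 = 0)
-218*(m(-5, -2) + 36)/(15 + E(-3)) = -218*(3 + 36)/(15 + 0) = -8502/15 = -218*13/5 = -2834/5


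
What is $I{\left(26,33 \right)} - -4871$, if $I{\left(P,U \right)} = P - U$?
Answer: $4864$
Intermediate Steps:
$I{\left(26,33 \right)} - -4871 = \left(26 - 33\right) - -4871 = \left(26 - 33\right) + 4871 = -7 + 4871 = 4864$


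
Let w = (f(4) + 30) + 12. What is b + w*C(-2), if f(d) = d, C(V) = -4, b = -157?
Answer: -341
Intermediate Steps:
w = 46 (w = (4 + 30) + 12 = 34 + 12 = 46)
b + w*C(-2) = -157 + 46*(-4) = -157 - 184 = -341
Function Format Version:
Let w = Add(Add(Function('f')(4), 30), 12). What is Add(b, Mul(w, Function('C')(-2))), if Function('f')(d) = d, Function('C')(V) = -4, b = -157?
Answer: -341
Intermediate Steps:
w = 46 (w = Add(Add(4, 30), 12) = Add(34, 12) = 46)
Add(b, Mul(w, Function('C')(-2))) = Add(-157, Mul(46, -4)) = Add(-157, -184) = -341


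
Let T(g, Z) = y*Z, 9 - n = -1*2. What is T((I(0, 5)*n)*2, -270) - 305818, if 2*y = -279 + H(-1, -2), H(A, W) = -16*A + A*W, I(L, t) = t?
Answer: -270583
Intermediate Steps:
n = 11 (n = 9 - (-1)*2 = 9 - 1*(-2) = 9 + 2 = 11)
y = -261/2 (y = (-279 - (-16 - 2))/2 = (-279 - 1*(-18))/2 = (-279 + 18)/2 = (½)*(-261) = -261/2 ≈ -130.50)
T(g, Z) = -261*Z/2
T((I(0, 5)*n)*2, -270) - 305818 = -261/2*(-270) - 305818 = 35235 - 305818 = -270583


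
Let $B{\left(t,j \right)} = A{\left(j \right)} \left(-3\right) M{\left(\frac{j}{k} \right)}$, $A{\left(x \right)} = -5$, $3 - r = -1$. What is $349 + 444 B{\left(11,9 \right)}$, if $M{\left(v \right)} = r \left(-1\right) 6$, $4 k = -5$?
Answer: $-159491$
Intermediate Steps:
$k = - \frac{5}{4}$ ($k = \frac{1}{4} \left(-5\right) = - \frac{5}{4} \approx -1.25$)
$r = 4$ ($r = 3 - -1 = 3 + 1 = 4$)
$M{\left(v \right)} = -24$ ($M{\left(v \right)} = 4 \left(-1\right) 6 = \left(-4\right) 6 = -24$)
$B{\left(t,j \right)} = -360$ ($B{\left(t,j \right)} = \left(-5\right) \left(-3\right) \left(-24\right) = 15 \left(-24\right) = -360$)
$349 + 444 B{\left(11,9 \right)} = 349 + 444 \left(-360\right) = 349 - 159840 = -159491$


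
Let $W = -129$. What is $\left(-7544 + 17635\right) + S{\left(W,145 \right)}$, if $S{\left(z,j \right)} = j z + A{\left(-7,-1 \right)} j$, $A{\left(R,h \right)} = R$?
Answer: $-9629$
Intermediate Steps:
$S{\left(z,j \right)} = - 7 j + j z$ ($S{\left(z,j \right)} = j z - 7 j = - 7 j + j z$)
$\left(-7544 + 17635\right) + S{\left(W,145 \right)} = \left(-7544 + 17635\right) + 145 \left(-7 - 129\right) = 10091 + 145 \left(-136\right) = 10091 - 19720 = -9629$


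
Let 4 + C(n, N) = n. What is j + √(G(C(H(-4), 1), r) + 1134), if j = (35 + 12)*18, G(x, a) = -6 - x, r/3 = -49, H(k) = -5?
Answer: 846 + √1137 ≈ 879.72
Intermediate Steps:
r = -147 (r = 3*(-49) = -147)
C(n, N) = -4 + n
j = 846 (j = 47*18 = 846)
j + √(G(C(H(-4), 1), r) + 1134) = 846 + √((-6 - (-4 - 5)) + 1134) = 846 + √((-6 - 1*(-9)) + 1134) = 846 + √((-6 + 9) + 1134) = 846 + √(3 + 1134) = 846 + √1137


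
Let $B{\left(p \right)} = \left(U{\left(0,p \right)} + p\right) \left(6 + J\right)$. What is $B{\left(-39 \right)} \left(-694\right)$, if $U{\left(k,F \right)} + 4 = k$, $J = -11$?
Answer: $-149210$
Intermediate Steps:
$U{\left(k,F \right)} = -4 + k$
$B{\left(p \right)} = 20 - 5 p$ ($B{\left(p \right)} = \left(\left(-4 + 0\right) + p\right) \left(6 - 11\right) = \left(-4 + p\right) \left(-5\right) = 20 - 5 p$)
$B{\left(-39 \right)} \left(-694\right) = \left(20 - -195\right) \left(-694\right) = \left(20 + 195\right) \left(-694\right) = 215 \left(-694\right) = -149210$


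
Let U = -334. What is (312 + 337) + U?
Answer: 315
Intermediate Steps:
(312 + 337) + U = (312 + 337) - 334 = 649 - 334 = 315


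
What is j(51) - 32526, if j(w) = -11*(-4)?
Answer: -32482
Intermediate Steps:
j(w) = 44
j(51) - 32526 = 44 - 32526 = -32482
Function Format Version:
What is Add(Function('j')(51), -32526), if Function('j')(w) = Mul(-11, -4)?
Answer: -32482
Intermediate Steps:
Function('j')(w) = 44
Add(Function('j')(51), -32526) = Add(44, -32526) = -32482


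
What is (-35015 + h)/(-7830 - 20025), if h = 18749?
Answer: 5422/9285 ≈ 0.58395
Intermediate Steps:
(-35015 + h)/(-7830 - 20025) = (-35015 + 18749)/(-7830 - 20025) = -16266/(-27855) = -16266*(-1/27855) = 5422/9285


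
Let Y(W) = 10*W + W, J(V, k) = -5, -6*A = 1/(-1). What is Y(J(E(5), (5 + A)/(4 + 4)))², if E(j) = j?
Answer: 3025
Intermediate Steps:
A = ⅙ (A = -1/(6*(-1)) = -(-1)/6 = -⅙*(-1) = ⅙ ≈ 0.16667)
Y(W) = 11*W
Y(J(E(5), (5 + A)/(4 + 4)))² = (11*(-5))² = (-55)² = 3025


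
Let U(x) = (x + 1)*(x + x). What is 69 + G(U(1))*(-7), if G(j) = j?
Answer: 41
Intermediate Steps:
U(x) = 2*x*(1 + x) (U(x) = (1 + x)*(2*x) = 2*x*(1 + x))
69 + G(U(1))*(-7) = 69 + (2*1*(1 + 1))*(-7) = 69 + (2*1*2)*(-7) = 69 + 4*(-7) = 69 - 28 = 41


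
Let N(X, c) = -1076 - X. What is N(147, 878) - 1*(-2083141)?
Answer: 2081918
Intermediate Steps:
N(147, 878) - 1*(-2083141) = (-1076 - 1*147) - 1*(-2083141) = (-1076 - 147) + 2083141 = -1223 + 2083141 = 2081918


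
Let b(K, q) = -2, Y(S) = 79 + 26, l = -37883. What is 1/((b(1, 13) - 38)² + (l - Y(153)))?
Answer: -1/36388 ≈ -2.7482e-5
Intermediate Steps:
Y(S) = 105
1/((b(1, 13) - 38)² + (l - Y(153))) = 1/((-2 - 38)² + (-37883 - 1*105)) = 1/((-40)² + (-37883 - 105)) = 1/(1600 - 37988) = 1/(-36388) = -1/36388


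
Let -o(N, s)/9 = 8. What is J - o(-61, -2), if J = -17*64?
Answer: -1016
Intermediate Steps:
J = -1088
o(N, s) = -72 (o(N, s) = -9*8 = -72)
J - o(-61, -2) = -1088 - 1*(-72) = -1088 + 72 = -1016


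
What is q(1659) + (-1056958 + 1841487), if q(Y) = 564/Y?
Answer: 433844725/553 ≈ 7.8453e+5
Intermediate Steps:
q(1659) + (-1056958 + 1841487) = 564/1659 + (-1056958 + 1841487) = 564*(1/1659) + 784529 = 188/553 + 784529 = 433844725/553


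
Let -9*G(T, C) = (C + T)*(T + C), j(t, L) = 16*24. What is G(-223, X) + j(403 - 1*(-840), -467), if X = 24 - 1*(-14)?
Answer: -30769/9 ≈ -3418.8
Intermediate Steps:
X = 38 (X = 24 + 14 = 38)
j(t, L) = 384
G(T, C) = -(C + T)**2/9 (G(T, C) = -(C + T)*(T + C)/9 = -(C + T)*(C + T)/9 = -(C + T)**2/9)
G(-223, X) + j(403 - 1*(-840), -467) = -(38 - 223)**2/9 + 384 = -1/9*(-185)**2 + 384 = -1/9*34225 + 384 = -34225/9 + 384 = -30769/9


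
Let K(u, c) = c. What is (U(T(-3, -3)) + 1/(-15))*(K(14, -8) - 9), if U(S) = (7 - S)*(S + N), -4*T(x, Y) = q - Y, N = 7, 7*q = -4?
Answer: -9709057/11760 ≈ -825.60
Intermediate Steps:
q = -4/7 (q = (1/7)*(-4) = -4/7 ≈ -0.57143)
T(x, Y) = 1/7 + Y/4 (T(x, Y) = -(-4/7 - Y)/4 = 1/7 + Y/4)
U(S) = (7 + S)*(7 - S) (U(S) = (7 - S)*(S + 7) = (7 - S)*(7 + S) = (7 + S)*(7 - S))
(U(T(-3, -3)) + 1/(-15))*(K(14, -8) - 9) = ((49 - (1/7 + (1/4)*(-3))**2) + 1/(-15))*(-8 - 9) = ((49 - (1/7 - 3/4)**2) - 1/15)*(-17) = ((49 - (-17/28)**2) - 1/15)*(-17) = ((49 - 1*289/784) - 1/15)*(-17) = ((49 - 289/784) - 1/15)*(-17) = (38127/784 - 1/15)*(-17) = (571121/11760)*(-17) = -9709057/11760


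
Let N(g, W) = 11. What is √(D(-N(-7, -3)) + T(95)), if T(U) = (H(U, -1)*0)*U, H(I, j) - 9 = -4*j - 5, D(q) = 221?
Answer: √221 ≈ 14.866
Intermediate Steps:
H(I, j) = 4 - 4*j (H(I, j) = 9 + (-4*j - 5) = 9 + (-5 - 4*j) = 4 - 4*j)
T(U) = 0 (T(U) = ((4 - 4*(-1))*0)*U = ((4 + 4)*0)*U = (8*0)*U = 0*U = 0)
√(D(-N(-7, -3)) + T(95)) = √(221 + 0) = √221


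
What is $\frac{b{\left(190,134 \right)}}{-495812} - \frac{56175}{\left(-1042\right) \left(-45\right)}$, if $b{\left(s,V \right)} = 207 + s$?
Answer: $- \frac{929028481}{774954156} \approx -1.1988$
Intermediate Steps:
$\frac{b{\left(190,134 \right)}}{-495812} - \frac{56175}{\left(-1042\right) \left(-45\right)} = \frac{207 + 190}{-495812} - \frac{56175}{\left(-1042\right) \left(-45\right)} = 397 \left(- \frac{1}{495812}\right) - \frac{56175}{46890} = - \frac{397}{495812} - \frac{3745}{3126} = - \frac{929028481}{774954156}$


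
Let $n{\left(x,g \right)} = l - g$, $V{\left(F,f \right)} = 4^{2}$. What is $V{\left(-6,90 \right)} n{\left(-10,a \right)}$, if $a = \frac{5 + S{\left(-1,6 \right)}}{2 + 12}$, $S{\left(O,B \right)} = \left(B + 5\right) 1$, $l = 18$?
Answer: $\frac{1888}{7} \approx 269.71$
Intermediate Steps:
$V{\left(F,f \right)} = 16$
$S{\left(O,B \right)} = 5 + B$ ($S{\left(O,B \right)} = \left(5 + B\right) 1 = 5 + B$)
$a = \frac{8}{7}$ ($a = \frac{5 + \left(5 + 6\right)}{2 + 12} = \frac{5 + 11}{14} = 16 \cdot \frac{1}{14} = \frac{8}{7} \approx 1.1429$)
$n{\left(x,g \right)} = 18 - g$
$V{\left(-6,90 \right)} n{\left(-10,a \right)} = 16 \left(18 - \frac{8}{7}\right) = 16 \cdot \frac{118}{7} = \frac{1888}{7}$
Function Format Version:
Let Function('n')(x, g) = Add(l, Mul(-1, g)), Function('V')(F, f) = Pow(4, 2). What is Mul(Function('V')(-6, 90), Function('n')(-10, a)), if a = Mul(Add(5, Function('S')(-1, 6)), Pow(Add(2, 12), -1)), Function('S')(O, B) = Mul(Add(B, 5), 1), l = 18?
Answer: Rational(1888, 7) ≈ 269.71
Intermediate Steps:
Function('V')(F, f) = 16
Function('S')(O, B) = Add(5, B) (Function('S')(O, B) = Mul(Add(5, B), 1) = Add(5, B))
a = Rational(8, 7) (a = Mul(Add(5, Add(5, 6)), Pow(Add(2, 12), -1)) = Mul(Add(5, 11), Pow(14, -1)) = Mul(16, Rational(1, 14)) = Rational(8, 7) ≈ 1.1429)
Function('n')(x, g) = Add(18, Mul(-1, g))
Mul(Function('V')(-6, 90), Function('n')(-10, a)) = Mul(16, Add(18, Mul(-1, Rational(8, 7)))) = Mul(16, Add(18, Rational(-8, 7))) = Mul(16, Rational(118, 7)) = Rational(1888, 7)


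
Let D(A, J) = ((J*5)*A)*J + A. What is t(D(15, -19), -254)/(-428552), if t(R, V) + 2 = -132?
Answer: 67/214276 ≈ 0.00031268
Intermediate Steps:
D(A, J) = A + 5*A*J² (D(A, J) = ((5*J)*A)*J + A = (5*A*J)*J + A = 5*A*J² + A = A + 5*A*J²)
t(R, V) = -134 (t(R, V) = -2 - 132 = -134)
t(D(15, -19), -254)/(-428552) = -134/(-428552) = -134*(-1/428552) = 67/214276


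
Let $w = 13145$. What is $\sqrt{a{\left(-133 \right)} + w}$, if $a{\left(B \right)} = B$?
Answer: $2 \sqrt{3253} \approx 114.07$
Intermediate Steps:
$\sqrt{a{\left(-133 \right)} + w} = \sqrt{-133 + 13145} = \sqrt{13012} = 2 \sqrt{3253}$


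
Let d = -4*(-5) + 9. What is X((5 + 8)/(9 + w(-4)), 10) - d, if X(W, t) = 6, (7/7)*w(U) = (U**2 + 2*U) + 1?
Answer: -23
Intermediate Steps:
w(U) = 1 + U**2 + 2*U (w(U) = (U**2 + 2*U) + 1 = 1 + U**2 + 2*U)
d = 29 (d = 20 + 9 = 29)
X((5 + 8)/(9 + w(-4)), 10) - d = 6 - 1*29 = 6 - 29 = -23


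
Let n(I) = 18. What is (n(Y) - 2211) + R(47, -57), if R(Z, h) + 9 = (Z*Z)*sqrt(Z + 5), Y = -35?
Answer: -2202 + 4418*sqrt(13) ≈ 13727.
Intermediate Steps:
R(Z, h) = -9 + Z**2*sqrt(5 + Z) (R(Z, h) = -9 + (Z*Z)*sqrt(Z + 5) = -9 + Z**2*sqrt(5 + Z))
(n(Y) - 2211) + R(47, -57) = (18 - 2211) + (-9 + 47**2*sqrt(5 + 47)) = -2193 + (-9 + 2209*sqrt(52)) = -2193 + (-9 + 2209*(2*sqrt(13))) = -2193 + (-9 + 4418*sqrt(13)) = -2202 + 4418*sqrt(13)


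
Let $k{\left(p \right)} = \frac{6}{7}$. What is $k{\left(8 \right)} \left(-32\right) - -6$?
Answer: $- \frac{150}{7} \approx -21.429$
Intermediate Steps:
$k{\left(p \right)} = \frac{6}{7}$ ($k{\left(p \right)} = 6 \cdot \frac{1}{7} = \frac{6}{7}$)
$k{\left(8 \right)} \left(-32\right) - -6 = \frac{6}{7} \left(-32\right) - -6 = - \frac{192}{7} + 6 = - \frac{150}{7}$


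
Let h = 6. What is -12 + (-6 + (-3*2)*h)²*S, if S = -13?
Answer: -22944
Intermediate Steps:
-12 + (-6 + (-3*2)*h)²*S = -12 + (-6 - 3*2*6)²*(-13) = -12 + (-6 - 6*6)²*(-13) = -12 + (-6 - 36)²*(-13) = -12 + (-42)²*(-13) = -12 + 1764*(-13) = -12 - 22932 = -22944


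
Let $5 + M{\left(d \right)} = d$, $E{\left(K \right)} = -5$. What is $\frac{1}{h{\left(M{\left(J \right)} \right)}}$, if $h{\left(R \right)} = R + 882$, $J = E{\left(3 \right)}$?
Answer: $\frac{1}{872} \approx 0.0011468$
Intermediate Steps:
$J = -5$
$M{\left(d \right)} = -5 + d$
$h{\left(R \right)} = 882 + R$
$\frac{1}{h{\left(M{\left(J \right)} \right)}} = \frac{1}{882 - 10} = \frac{1}{872}$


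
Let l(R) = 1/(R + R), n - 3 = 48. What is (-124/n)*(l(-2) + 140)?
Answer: -17329/51 ≈ -339.78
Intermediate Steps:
n = 51 (n = 3 + 48 = 51)
l(R) = 1/(2*R)
(-124/n)*(l(-2) + 140) = (-124/51)*((1/2)/(-2) + 140) = (-124*1/51)*((1/2)*(-1/2) + 140) = -124*(-1/4 + 140)/51 = -124/51*559/4 = -17329/51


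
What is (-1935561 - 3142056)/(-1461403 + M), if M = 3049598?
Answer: -5077617/1588195 ≈ -3.1971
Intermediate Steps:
(-1935561 - 3142056)/(-1461403 + M) = (-1935561 - 3142056)/(-1461403 + 3049598) = -5077617/1588195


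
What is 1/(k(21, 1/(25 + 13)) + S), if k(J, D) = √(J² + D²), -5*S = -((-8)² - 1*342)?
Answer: -2007160/95677971 - 950*√636805/95677971 ≈ -0.028902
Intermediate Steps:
S = -278/5 (S = -(-1)*((-8)² - 1*342)/5 = -(-1)*(64 - 342)/5 = -(-1)*(-278)/5 = -⅕*278 = -278/5 ≈ -55.600)
k(J, D) = √(D² + J²)
1/(k(21, 1/(25 + 13)) + S) = 1/(√((1/(25 + 13))² + 21²) - 278/5) = 1/(√((1/38)² + 441) - 278/5) = 1/(√(1/1444 + 441) - 278/5) = 1/(√(636805/1444) - 278/5) = 1/(√636805/38 - 278/5) = 1/(-278/5 + √636805/38)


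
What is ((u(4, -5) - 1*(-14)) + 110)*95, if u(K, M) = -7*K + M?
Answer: 8645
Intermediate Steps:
u(K, M) = M - 7*K
((u(4, -5) - 1*(-14)) + 110)*95 = (((-5 - 7*4) - 1*(-14)) + 110)*95 = (((-5 - 28) + 14) + 110)*95 = ((-33 + 14) + 110)*95 = (-19 + 110)*95 = 91*95 = 8645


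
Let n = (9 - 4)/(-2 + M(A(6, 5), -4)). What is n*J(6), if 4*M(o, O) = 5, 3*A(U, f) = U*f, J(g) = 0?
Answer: 0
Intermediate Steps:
A(U, f) = U*f/3 (A(U, f) = (U*f)/3 = U*f/3)
M(o, O) = 5/4 (M(o, O) = (¼)*5 = 5/4)
n = -20/3 (n = (9 - 4)/(-2 + 5/4) = 5/(-¾) = 5*(-4/3) = -20/3 ≈ -6.6667)
n*J(6) = -20/3*0 = 0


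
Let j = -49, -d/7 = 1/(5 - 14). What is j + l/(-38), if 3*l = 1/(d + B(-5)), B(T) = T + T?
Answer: -154543/3154 ≈ -48.999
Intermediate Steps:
B(T) = 2*T
d = 7/9 (d = -7/(5 - 14) = -7/(-9) = -7*(-1/9) = 7/9 ≈ 0.77778)
l = -3/83 (l = 1/(3*(7/9 + 2*(-5))) = 1/(3*(7/9 - 10)) = 1/(3*(-83/9)) = (1/3)*(-9/83) = -3/83 ≈ -0.036145)
j + l/(-38) = -49 - 3/83/(-38) = -49 - 3/83*(-1/38) = -49 + 3/3154 = -154543/3154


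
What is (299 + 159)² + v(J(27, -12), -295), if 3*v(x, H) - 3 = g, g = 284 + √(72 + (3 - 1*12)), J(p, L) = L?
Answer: 629579/3 + √7 ≈ 2.0986e+5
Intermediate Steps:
g = 284 + 3*√7 (g = 284 + √(72 + (3 - 12)) = 284 + √(72 - 9) = 284 + √63 = 284 + 3*√7 ≈ 291.94)
v(x, H) = 287/3 + √7 (v(x, H) = 1 + (284 + 3*√7)/3 = 1 + (284/3 + √7) = 287/3 + √7)
(299 + 159)² + v(J(27, -12), -295) = (299 + 159)² + (287/3 + √7) = 458² + (287/3 + √7) = 209764 + (287/3 + √7) = 629579/3 + √7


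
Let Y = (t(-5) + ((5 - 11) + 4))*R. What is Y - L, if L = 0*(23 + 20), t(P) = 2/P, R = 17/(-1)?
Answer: 204/5 ≈ 40.800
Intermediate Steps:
R = -17 (R = 17*(-1) = -17)
L = 0 (L = 0*43 = 0)
Y = 204/5 (Y = (2/(-5) + ((5 - 11) + 4))*(-17) = (2*(-⅕) + (-6 + 4))*(-17) = (-⅖ - 2)*(-17) = -12/5*(-17) = 204/5 ≈ 40.800)
Y - L = 204/5 - 1*0 = 204/5 + 0 = 204/5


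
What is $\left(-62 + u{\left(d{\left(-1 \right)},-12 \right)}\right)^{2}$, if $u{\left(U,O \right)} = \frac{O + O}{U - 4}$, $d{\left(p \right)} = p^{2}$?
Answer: $2916$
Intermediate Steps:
$u{\left(U,O \right)} = \frac{2 O}{-4 + U}$
$\left(-62 + u{\left(d{\left(-1 \right)},-12 \right)}\right)^{2} = \left(-62 + 2 \left(-12\right) \frac{1}{-4 + \left(-1\right)^{2}}\right)^{2} = \left(-62 + 2 \left(-12\right) \frac{1}{-4 + 1}\right)^{2} = \left(-62 + 2 \left(-12\right) \frac{1}{-3}\right)^{2} = \left(-62 + 2 \left(-12\right) \left(- \frac{1}{3}\right)\right)^{2} = \left(-62 + 8\right)^{2} = \left(-54\right)^{2} = 2916$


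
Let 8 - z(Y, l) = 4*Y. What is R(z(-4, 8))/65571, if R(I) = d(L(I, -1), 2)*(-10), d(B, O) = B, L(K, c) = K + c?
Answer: -230/65571 ≈ -0.0035076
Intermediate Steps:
z(Y, l) = 8 - 4*Y
R(I) = 10 - 10*I (R(I) = (I - 1)*(-10) = (-1 + I)*(-10) = 10 - 10*I)
R(z(-4, 8))/65571 = (10 - 10*(8 - 4*(-4)))/65571 = (10 - 10*(8 + 16))*(1/65571) = (10 - 10*24)*(1/65571) = (10 - 240)*(1/65571) = -230*1/65571 = -230/65571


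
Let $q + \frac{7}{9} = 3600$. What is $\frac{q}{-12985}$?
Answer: $- \frac{32393}{116865} \approx -0.27718$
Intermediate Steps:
$q = \frac{32393}{9}$ ($q = - \frac{7}{9} + 3600 = \frac{32393}{9} \approx 3599.2$)
$\frac{q}{-12985} = \frac{32393}{9 \left(-12985\right)} = \frac{32393}{9} \left(- \frac{1}{12985}\right) = - \frac{32393}{116865}$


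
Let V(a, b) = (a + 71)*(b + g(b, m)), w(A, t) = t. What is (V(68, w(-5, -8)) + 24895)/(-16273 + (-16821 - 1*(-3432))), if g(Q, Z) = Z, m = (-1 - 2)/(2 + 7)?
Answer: -35605/44493 ≈ -0.80024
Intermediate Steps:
m = -⅓ (m = -3/9 = -3*⅑ = -⅓ ≈ -0.33333)
V(a, b) = (71 + a)*(-⅓ + b) (V(a, b) = (a + 71)*(b - ⅓) = (71 + a)*(-⅓ + b))
(V(68, w(-5, -8)) + 24895)/(-16273 + (-16821 - 1*(-3432))) = ((-71/3 + 71*(-8) - ⅓*68 + 68*(-8)) + 24895)/(-16273 + (-16821 - 1*(-3432))) = ((-71/3 - 568 - 68/3 - 544) + 24895)/(-16273 + (-16821 + 3432)) = (-3475/3 + 24895)/(-16273 - 13389) = (71210/3)/(-29662) = (71210/3)*(-1/29662) = -35605/44493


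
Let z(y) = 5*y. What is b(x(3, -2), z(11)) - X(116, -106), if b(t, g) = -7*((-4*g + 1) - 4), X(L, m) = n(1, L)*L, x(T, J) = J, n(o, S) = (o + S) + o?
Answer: -12127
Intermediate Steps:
n(o, S) = S + 2*o (n(o, S) = (S + o) + o = S + 2*o)
X(L, m) = L*(2 + L) (X(L, m) = (L + 2*1)*L = (L + 2)*L = (2 + L)*L = L*(2 + L))
b(t, g) = 21 + 28*g (b(t, g) = -7*((1 - 4*g) - 4) = -7*(-3 - 4*g) = 21 + 28*g)
b(x(3, -2), z(11)) - X(116, -106) = (21 + 28*(5*11)) - 116*(2 + 116) = (21 + 28*55) - 116*118 = (21 + 1540) - 1*13688 = 1561 - 13688 = -12127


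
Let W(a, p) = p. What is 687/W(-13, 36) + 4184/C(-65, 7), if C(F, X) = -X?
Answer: -48605/84 ≈ -578.63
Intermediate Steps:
687/W(-13, 36) + 4184/C(-65, 7) = 687/36 + 4184/((-1*7)) = 687*(1/36) + 4184/(-7) = 229/12 + 4184*(-⅐) = 229/12 - 4184/7 = -48605/84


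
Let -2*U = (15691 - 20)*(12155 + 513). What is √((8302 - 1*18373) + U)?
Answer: I*√99270185 ≈ 9963.4*I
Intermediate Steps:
U = -99260114 (U = -(15691 - 20)*(12155 + 513)/2 = -15671*12668/2 = -½*198520228 = -99260114)
√((8302 - 1*18373) + U) = √((8302 - 1*18373) - 99260114) = √((8302 - 18373) - 99260114) = √(-10071 - 99260114) = √(-99270185) = I*√99270185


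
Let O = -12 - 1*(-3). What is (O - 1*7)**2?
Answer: 256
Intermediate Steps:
O = -9 (O = -12 + 3 = -9)
(O - 1*7)**2 = (-9 - 1*7)**2 = (-9 - 7)**2 = (-16)**2 = 256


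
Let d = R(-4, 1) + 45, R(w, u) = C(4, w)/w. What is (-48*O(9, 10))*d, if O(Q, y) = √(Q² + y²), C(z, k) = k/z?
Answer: -2172*√181 ≈ -29221.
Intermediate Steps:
R(w, u) = ¼ (R(w, u) = (w/4)/w = ¼)
d = 181/4 (d = ¼ + 45 = 181/4 ≈ 45.250)
(-48*O(9, 10))*d = -48*√(9² + 10²)*(181/4) = -48*√(81 + 100)*(181/4) = -48*√181*(181/4) = -2172*√181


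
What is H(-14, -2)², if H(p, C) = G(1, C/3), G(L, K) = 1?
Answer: 1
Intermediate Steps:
H(p, C) = 1
H(-14, -2)² = 1² = 1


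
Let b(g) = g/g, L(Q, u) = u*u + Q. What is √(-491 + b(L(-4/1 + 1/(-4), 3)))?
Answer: 7*I*√10 ≈ 22.136*I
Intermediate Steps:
L(Q, u) = Q + u² (L(Q, u) = u² + Q = Q + u²)
b(g) = 1
√(-491 + b(L(-4/1 + 1/(-4), 3))) = √(-491 + 1) = √(-490) = 7*I*√10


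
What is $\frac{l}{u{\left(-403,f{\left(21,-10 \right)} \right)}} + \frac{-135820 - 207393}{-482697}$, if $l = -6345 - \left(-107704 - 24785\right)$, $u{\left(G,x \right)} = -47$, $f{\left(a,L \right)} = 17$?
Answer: $- \frac{60873199357}{22686759} \approx -2683.2$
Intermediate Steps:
$l = 126144$ ($l = -6345 - \left(-107704 - 24785\right) = -6345 - -132489 = -6345 + 132489 = 126144$)
$\frac{l}{u{\left(-403,f{\left(21,-10 \right)} \right)}} + \frac{-135820 - 207393}{-482697} = \frac{126144}{-47} + \frac{-135820 - 207393}{-482697} = 126144 \left(- \frac{1}{47}\right) + \left(-135820 - 207393\right) \left(- \frac{1}{482697}\right) = - \frac{126144}{47} - - \frac{343213}{482697} = - \frac{126144}{47} + \frac{343213}{482697} = - \frac{60873199357}{22686759}$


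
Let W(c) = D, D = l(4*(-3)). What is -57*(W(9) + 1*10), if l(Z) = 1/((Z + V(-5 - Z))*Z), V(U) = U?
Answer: -11419/20 ≈ -570.95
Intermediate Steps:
l(Z) = -1/(5*Z) (l(Z) = 1/((Z + (-5 - Z))*Z) = 1/((-5)*Z) = -1/(5*Z))
D = 1/60 (D = -1/(5*(4*(-3))) = -⅕/(-12) = -⅕*(-1/12) = 1/60 ≈ 0.016667)
W(c) = 1/60
-57*(W(9) + 1*10) = -57*(1/60 + 1*10) = -57*(1/60 + 10) = -57*601/60 = -11419/20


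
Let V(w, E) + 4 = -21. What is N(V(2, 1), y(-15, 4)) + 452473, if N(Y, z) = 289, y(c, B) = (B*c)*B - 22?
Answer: 452762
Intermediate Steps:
V(w, E) = -25 (V(w, E) = -4 - 21 = -25)
y(c, B) = -22 + c*B² (y(c, B) = c*B² - 22 = -22 + c*B²)
N(V(2, 1), y(-15, 4)) + 452473 = 289 + 452473 = 452762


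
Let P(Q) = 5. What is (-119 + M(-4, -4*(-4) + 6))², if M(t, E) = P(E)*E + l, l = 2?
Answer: 49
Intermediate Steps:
M(t, E) = 2 + 5*E (M(t, E) = 5*E + 2 = 2 + 5*E)
(-119 + M(-4, -4*(-4) + 6))² = (-119 + (2 + 5*(-4*(-4) + 6)))² = (-119 + (2 + 5*(16 + 6)))² = (-119 + (2 + 5*22))² = (-119 + (2 + 110))² = (-119 + 112)² = (-7)² = 49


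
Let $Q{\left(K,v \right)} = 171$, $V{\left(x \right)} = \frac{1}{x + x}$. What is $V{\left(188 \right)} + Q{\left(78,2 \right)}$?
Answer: $\frac{64297}{376} \approx 171.0$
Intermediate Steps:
$V{\left(x \right)} = \frac{1}{2 x}$
$V{\left(188 \right)} + Q{\left(78,2 \right)} = \frac{1}{2 \cdot 188} + 171 = \frac{1}{2} \cdot \frac{1}{188} + 171 = \frac{1}{376} + 171 = \frac{64297}{376}$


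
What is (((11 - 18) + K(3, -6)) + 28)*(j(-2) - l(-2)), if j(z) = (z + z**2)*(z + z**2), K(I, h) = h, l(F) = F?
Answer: 90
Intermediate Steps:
j(z) = (z + z**2)**2
(((11 - 18) + K(3, -6)) + 28)*(j(-2) - l(-2)) = (((11 - 18) - 6) + 28)*((-2)**2*(1 - 2)**2 - 1*(-2)) = ((-7 - 6) + 28)*(4*(-1)**2 + 2) = (-13 + 28)*(4*1 + 2) = 15*(4 + 2) = 15*6 = 90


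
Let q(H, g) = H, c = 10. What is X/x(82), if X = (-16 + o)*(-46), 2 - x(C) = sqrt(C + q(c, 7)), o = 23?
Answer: 161/22 + 161*sqrt(23)/22 ≈ 42.415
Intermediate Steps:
x(C) = 2 - sqrt(10 + C) (x(C) = 2 - sqrt(C + 10) = 2 - sqrt(10 + C))
X = -322 (X = (-16 + 23)*(-46) = 7*(-46) = -322)
X/x(82) = -322/(2 - sqrt(10 + 82)) = -322/(2 - sqrt(92)) = -322/(2 - 2*sqrt(23))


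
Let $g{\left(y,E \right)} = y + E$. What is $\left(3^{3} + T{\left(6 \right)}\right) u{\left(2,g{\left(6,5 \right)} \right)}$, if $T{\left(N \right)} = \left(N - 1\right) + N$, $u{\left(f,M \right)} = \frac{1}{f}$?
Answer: $19$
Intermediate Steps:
$g{\left(y,E \right)} = E + y$
$T{\left(N \right)} = -1 + 2 N$ ($T{\left(N \right)} = \left(-1 + N\right) + N = -1 + 2 N$)
$\left(3^{3} + T{\left(6 \right)}\right) u{\left(2,g{\left(6,5 \right)} \right)} = \frac{3^{3} + \left(-1 + 2 \cdot 6\right)}{2} = \left(27 + \left(-1 + 12\right)\right) \frac{1}{2} = \left(27 + 11\right) \frac{1}{2} = 38 \cdot \frac{1}{2} = 19$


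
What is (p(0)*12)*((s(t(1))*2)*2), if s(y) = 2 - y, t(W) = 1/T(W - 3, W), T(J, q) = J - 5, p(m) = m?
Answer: 0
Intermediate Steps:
T(J, q) = -5 + J
t(W) = 1/(-8 + W) (t(W) = 1/(-5 + (W - 3)) = 1/(-5 + (-3 + W)) = 1/(-8 + W))
(p(0)*12)*((s(t(1))*2)*2) = (0*12)*(((2 - 1/(-8 + 1))*2)*2) = 0*(((2 - 1/(-7))*2)*2) = 0*(((2 - 1*(-⅐))*2)*2) = 0*(((2 + ⅐)*2)*2) = 0*(((15/7)*2)*2) = 0*((30/7)*2) = 0*(60/7) = 0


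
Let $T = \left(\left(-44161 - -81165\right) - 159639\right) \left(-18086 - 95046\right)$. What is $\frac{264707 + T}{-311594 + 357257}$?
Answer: $\frac{13874207527}{45663} \approx 3.0384 \cdot 10^{5}$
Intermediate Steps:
$T = 13873942820$ ($T = \left(\left(-44161 + 81165\right) - 159639\right) \left(-113132\right) = \left(37004 - 159639\right) \left(-113132\right) = \left(-122635\right) \left(-113132\right) = 13873942820$)
$\frac{264707 + T}{-311594 + 357257} = \frac{264707 + 13873942820}{-311594 + 357257} = \frac{13874207527}{45663}$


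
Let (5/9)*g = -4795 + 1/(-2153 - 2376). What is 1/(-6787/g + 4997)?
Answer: 195449004/976812364603 ≈ 0.00020009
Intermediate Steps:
g = -195449004/22645 (g = 9*(-4795 + 1/(-2153 - 2376))/5 = 9*(-4795 + 1/(-4529))/5 = 9*(-4795 - 1/4529)/5 = (9/5)*(-21716556/4529) = -195449004/22645 ≈ -8631.0)
1/(-6787/g + 4997) = 1/(-6787/(-195449004/22645) + 4997) = 1/(-6787*(-22645/195449004) + 4997) = 1/(153691615/195449004 + 4997) = 1/(976812364603/195449004) = 195449004/976812364603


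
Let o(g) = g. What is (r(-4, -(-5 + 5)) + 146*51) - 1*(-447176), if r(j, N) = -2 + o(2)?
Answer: 454622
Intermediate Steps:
r(j, N) = 0 (r(j, N) = -2 + 2 = 0)
(r(-4, -(-5 + 5)) + 146*51) - 1*(-447176) = (0 + 146*51) - 1*(-447176) = (0 + 7446) + 447176 = 7446 + 447176 = 454622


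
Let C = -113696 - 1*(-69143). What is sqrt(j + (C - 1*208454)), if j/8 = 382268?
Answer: sqrt(2805137) ≈ 1674.9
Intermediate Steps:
C = -44553 (C = -113696 + 69143 = -44553)
j = 3058144 (j = 8*382268 = 3058144)
sqrt(j + (C - 1*208454)) = sqrt(3058144 + (-44553 - 1*208454)) = sqrt(3058144 + (-44553 - 208454)) = sqrt(3058144 - 253007) = sqrt(2805137)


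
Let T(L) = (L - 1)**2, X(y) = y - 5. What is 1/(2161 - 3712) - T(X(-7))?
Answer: -262120/1551 ≈ -169.00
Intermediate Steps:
X(y) = -5 + y
T(L) = (-1 + L)**2
1/(2161 - 3712) - T(X(-7)) = 1/(2161 - 3712) - (-1 + (-5 - 7))**2 = 1/(-1551) - (-1 - 12)**2 = -1/1551 - 1*(-13)**2 = -1/1551 - 1*169 = -1/1551 - 169 = -262120/1551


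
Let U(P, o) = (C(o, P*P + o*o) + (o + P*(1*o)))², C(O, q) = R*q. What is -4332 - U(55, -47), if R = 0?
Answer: -6931756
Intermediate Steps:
C(O, q) = 0 (C(O, q) = 0*q = 0)
U(P, o) = (o + P*o)² (U(P, o) = (0 + (o + P*(1*o)))² = (0 + (o + P*o))² = (o + P*o)²)
-4332 - U(55, -47) = -4332 - (-47)²*(1 + 55)² = -4332 - 2209*56² = -4332 - 2209*3136 = -4332 - 1*6927424 = -4332 - 6927424 = -6931756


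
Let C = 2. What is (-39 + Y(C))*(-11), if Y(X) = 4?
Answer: 385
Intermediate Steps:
(-39 + Y(C))*(-11) = (-39 + 4)*(-11) = -35*(-11) = 385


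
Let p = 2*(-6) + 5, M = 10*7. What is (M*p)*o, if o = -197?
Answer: 96530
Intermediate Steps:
M = 70
p = -7 (p = -12 + 5 = -7)
(M*p)*o = (70*(-7))*(-197) = -490*(-197) = 96530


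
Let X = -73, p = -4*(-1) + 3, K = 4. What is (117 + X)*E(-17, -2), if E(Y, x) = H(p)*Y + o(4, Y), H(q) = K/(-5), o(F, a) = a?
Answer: -748/5 ≈ -149.60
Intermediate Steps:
p = 7 (p = 4 + 3 = 7)
H(q) = -⅘ (H(q) = 4/(-5) = 4*(-⅕) = -⅘)
E(Y, x) = Y/5 (E(Y, x) = -4*Y/5 + Y = Y/5)
(117 + X)*E(-17, -2) = (117 - 73)*((⅕)*(-17)) = 44*(-17/5) = -748/5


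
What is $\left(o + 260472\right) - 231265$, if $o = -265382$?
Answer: $-236175$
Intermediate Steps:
$\left(o + 260472\right) - 231265 = \left(-265382 + 260472\right) - 231265 = -4910 - 231265 = -236175$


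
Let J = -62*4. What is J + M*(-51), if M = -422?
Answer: 21274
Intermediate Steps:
J = -248
J + M*(-51) = -248 - 422*(-51) = -248 + 21522 = 21274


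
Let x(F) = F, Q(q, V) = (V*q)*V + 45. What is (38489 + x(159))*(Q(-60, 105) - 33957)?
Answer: -26876282976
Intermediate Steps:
Q(q, V) = 45 + q*V**2 (Q(q, V) = q*V**2 + 45 = 45 + q*V**2)
(38489 + x(159))*(Q(-60, 105) - 33957) = (38489 + 159)*((45 - 60*105**2) - 33957) = 38648*((45 - 60*11025) - 33957) = 38648*((45 - 661500) - 33957) = 38648*(-661455 - 33957) = 38648*(-695412) = -26876282976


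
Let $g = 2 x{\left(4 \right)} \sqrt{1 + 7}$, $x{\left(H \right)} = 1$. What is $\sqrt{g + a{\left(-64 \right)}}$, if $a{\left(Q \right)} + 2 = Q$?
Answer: $\sqrt{-66 + 4 \sqrt{2}} \approx 7.7681 i$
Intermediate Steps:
$a{\left(Q \right)} = -2 + Q$
$g = 4 \sqrt{2}$ ($g = 2 \cdot 1 \sqrt{1 + 7} = 2 \sqrt{8} = 2 \cdot 2 \sqrt{2} = 4 \sqrt{2} \approx 5.6569$)
$\sqrt{g + a{\left(-64 \right)}} = \sqrt{4 \sqrt{2} - 66} = \sqrt{-66 + 4 \sqrt{2}}$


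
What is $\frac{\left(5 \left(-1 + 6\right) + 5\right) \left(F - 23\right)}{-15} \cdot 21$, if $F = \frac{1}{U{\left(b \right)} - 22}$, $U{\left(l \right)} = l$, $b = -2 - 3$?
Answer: $\frac{8708}{9} \approx 967.56$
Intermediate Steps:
$b = -5$ ($b = -2 - 3 = -5$)
$F = - \frac{1}{27}$ ($F = \frac{1}{-5 - 22} = \frac{1}{-27} = - \frac{1}{27} \approx -0.037037$)
$\frac{\left(5 \left(-1 + 6\right) + 5\right) \left(F - 23\right)}{-15} \cdot 21 = \frac{\left(5 \left(-1 + 6\right) + 5\right) \left(- \frac{1}{27} - 23\right)}{-15} \cdot 21 = \left(5 \cdot 5 + 5\right) \left(- \frac{622}{27}\right) \left(- \frac{1}{15}\right) 21 = \left(25 + 5\right) \left(- \frac{622}{27}\right) \left(- \frac{1}{15}\right) 21 = 30 \left(- \frac{622}{27}\right) \left(- \frac{1}{15}\right) 21 = \left(- \frac{6220}{9}\right) \left(- \frac{1}{15}\right) 21 = \frac{1244}{27} \cdot 21 = \frac{8708}{9}$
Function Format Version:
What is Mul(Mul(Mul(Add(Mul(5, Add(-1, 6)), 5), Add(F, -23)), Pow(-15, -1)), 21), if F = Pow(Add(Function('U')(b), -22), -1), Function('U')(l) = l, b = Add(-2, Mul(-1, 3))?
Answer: Rational(8708, 9) ≈ 967.56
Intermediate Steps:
b = -5 (b = Add(-2, -3) = -5)
F = Rational(-1, 27) (F = Pow(Add(-5, -22), -1) = Pow(-27, -1) = Rational(-1, 27) ≈ -0.037037)
Mul(Mul(Mul(Add(Mul(5, Add(-1, 6)), 5), Add(F, -23)), Pow(-15, -1)), 21) = Mul(Mul(Mul(Add(Mul(5, Add(-1, 6)), 5), Add(Rational(-1, 27), -23)), Pow(-15, -1)), 21) = Mul(Mul(Mul(Add(Mul(5, 5), 5), Rational(-622, 27)), Rational(-1, 15)), 21) = Mul(Mul(Mul(Add(25, 5), Rational(-622, 27)), Rational(-1, 15)), 21) = Mul(Mul(Mul(30, Rational(-622, 27)), Rational(-1, 15)), 21) = Mul(Mul(Rational(-6220, 9), Rational(-1, 15)), 21) = Mul(Rational(1244, 27), 21) = Rational(8708, 9)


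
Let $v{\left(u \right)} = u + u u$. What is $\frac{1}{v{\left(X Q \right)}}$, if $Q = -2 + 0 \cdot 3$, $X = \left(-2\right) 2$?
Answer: $\frac{1}{72} \approx 0.013889$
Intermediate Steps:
$X = -4$
$Q = -2$ ($Q = -2 + 0 = -2$)
$v{\left(u \right)} = u + u^{2}$
$\frac{1}{v{\left(X Q \right)}} = \frac{1}{\left(-4\right) \left(-2\right) \left(1 - -8\right)} = \frac{1}{8 \left(1 + 8\right)} = \frac{1}{8 \cdot 9} = \frac{1}{72}$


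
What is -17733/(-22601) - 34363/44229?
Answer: 7674694/999619629 ≈ 0.0076776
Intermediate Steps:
-17733/(-22601) - 34363/44229 = -17733*(-1/22601) - 34363*1/44229 = 17733/22601 - 34363/44229 = 7674694/999619629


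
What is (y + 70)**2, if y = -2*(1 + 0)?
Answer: 4624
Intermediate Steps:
y = -2 (y = -2*1 = -2)
(y + 70)**2 = (-2 + 70)**2 = 68**2 = 4624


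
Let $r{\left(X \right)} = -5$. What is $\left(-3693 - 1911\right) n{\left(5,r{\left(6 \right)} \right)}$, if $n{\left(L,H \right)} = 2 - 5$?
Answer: $16812$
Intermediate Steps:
$n{\left(L,H \right)} = -3$ ($n{\left(L,H \right)} = 2 - 5 = -3$)
$\left(-3693 - 1911\right) n{\left(5,r{\left(6 \right)} \right)} = \left(-3693 - 1911\right) \left(-3\right) = \left(-5604\right) \left(-3\right) = 16812$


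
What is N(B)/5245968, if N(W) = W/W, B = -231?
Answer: 1/5245968 ≈ 1.9062e-7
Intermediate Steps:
N(W) = 1
N(B)/5245968 = 1/5245968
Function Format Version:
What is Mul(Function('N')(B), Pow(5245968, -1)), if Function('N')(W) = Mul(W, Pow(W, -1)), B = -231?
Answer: Rational(1, 5245968) ≈ 1.9062e-7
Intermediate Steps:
Function('N')(W) = 1
Mul(Function('N')(B), Pow(5245968, -1)) = Mul(1, Pow(5245968, -1)) = Mul(1, Rational(1, 5245968)) = Rational(1, 5245968)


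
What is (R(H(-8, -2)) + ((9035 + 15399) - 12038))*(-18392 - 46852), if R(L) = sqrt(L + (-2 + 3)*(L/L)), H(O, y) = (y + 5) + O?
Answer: -808764624 - 130488*I ≈ -8.0876e+8 - 1.3049e+5*I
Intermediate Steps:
H(O, y) = 5 + O + y (H(O, y) = (5 + y) + O = 5 + O + y)
R(L) = sqrt(1 + L) (R(L) = sqrt(L + 1*1) = sqrt(L + 1) = sqrt(1 + L))
(R(H(-8, -2)) + ((9035 + 15399) - 12038))*(-18392 - 46852) = (sqrt(1 + (5 - 8 - 2)) + ((9035 + 15399) - 12038))*(-18392 - 46852) = (sqrt(1 - 5) + (24434 - 12038))*(-65244) = (sqrt(-4) + 12396)*(-65244) = (2*I + 12396)*(-65244) = (12396 + 2*I)*(-65244) = -808764624 - 130488*I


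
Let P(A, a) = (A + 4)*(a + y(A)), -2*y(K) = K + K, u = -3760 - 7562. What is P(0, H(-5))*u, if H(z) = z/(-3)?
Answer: -75480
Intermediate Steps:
H(z) = -z/3 (H(z) = z*(-⅓) = -z/3)
u = -11322
y(K) = -K (y(K) = -(K + K)/2 = -K)
P(A, a) = (4 + A)*(a - A) (P(A, a) = (A + 4)*(a - A) = (4 + A)*(a - A))
P(0, H(-5))*u = (-1*0² - 4*0 + 4*(-⅓*(-5)) + 0*(-⅓*(-5)))*(-11322) = (-1*0 + 0 + 4*(5/3) + 0*(5/3))*(-11322) = (0 + 0 + 20/3 + 0)*(-11322) = (20/3)*(-11322) = -75480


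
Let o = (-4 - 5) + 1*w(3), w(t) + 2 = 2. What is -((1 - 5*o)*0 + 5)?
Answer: -5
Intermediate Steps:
w(t) = 0 (w(t) = -2 + 2 = 0)
o = -9 (o = (-4 - 5) + 1*0 = -9 + 0 = -9)
-((1 - 5*o)*0 + 5) = -((1 - 5*(-9))*0 + 5) = -((1 + 45)*0 + 5) = -(46*0 + 5) = -(0 + 5) = -1*5 = -5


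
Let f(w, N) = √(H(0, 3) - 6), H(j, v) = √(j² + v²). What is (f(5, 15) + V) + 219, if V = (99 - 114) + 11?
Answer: 215 + I*√3 ≈ 215.0 + 1.732*I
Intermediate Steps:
V = -4 (V = -15 + 11 = -4)
f(w, N) = I*√3 (f(w, N) = √(√(0² + 3²) - 6) = √(√(0 + 9) - 6) = √(√9 - 6) = √(3 - 6) = √(-3) = I*√3)
(f(5, 15) + V) + 219 = (I*√3 - 4) + 219 = (-4 + I*√3) + 219 = 215 + I*√3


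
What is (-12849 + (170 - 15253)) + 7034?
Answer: -20898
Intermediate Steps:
(-12849 + (170 - 15253)) + 7034 = (-12849 - 15083) + 7034 = -27932 + 7034 = -20898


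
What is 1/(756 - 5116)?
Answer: -1/4360 ≈ -0.00022936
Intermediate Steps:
1/(756 - 5116) = 1/(-4360) = -1/4360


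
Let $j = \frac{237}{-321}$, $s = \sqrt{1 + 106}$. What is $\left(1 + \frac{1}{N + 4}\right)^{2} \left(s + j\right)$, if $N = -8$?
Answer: $- \frac{711}{1712} + \frac{9 \sqrt{107}}{16} \approx 5.4032$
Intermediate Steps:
$s = \sqrt{107} \approx 10.344$
$j = - \frac{79}{107}$ ($j = 237 \left(- \frac{1}{321}\right) = - \frac{79}{107} \approx -0.73832$)
$\left(1 + \frac{1}{N + 4}\right)^{2} \left(s + j\right) = \left(1 + \frac{1}{-8 + 4}\right)^{2} \left(\sqrt{107} - \frac{79}{107}\right) = \left(1 + \frac{1}{-4}\right)^{2} \left(- \frac{79}{107} + \sqrt{107}\right) = \left(1 - \frac{1}{4}\right)^{2} \left(- \frac{79}{107} + \sqrt{107}\right) = \left(\frac{3}{4}\right)^{2} \left(- \frac{79}{107} + \sqrt{107}\right) = \frac{9 \left(- \frac{79}{107} + \sqrt{107}\right)}{16} = - \frac{711}{1712} + \frac{9 \sqrt{107}}{16}$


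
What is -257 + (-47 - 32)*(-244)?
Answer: 19019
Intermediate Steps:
-257 + (-47 - 32)*(-244) = -257 - 79*(-244) = -257 + 19276 = 19019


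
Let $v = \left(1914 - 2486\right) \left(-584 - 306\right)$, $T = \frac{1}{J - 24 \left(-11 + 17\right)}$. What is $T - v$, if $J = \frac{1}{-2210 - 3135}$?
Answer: $- \frac{391829208825}{769681} \approx -5.0908 \cdot 10^{5}$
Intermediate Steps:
$J = - \frac{1}{5345}$ ($J = \frac{1}{-5345} = - \frac{1}{5345} \approx -0.00018709$)
$T = - \frac{5345}{769681}$ ($T = \frac{1}{- \frac{1}{5345} - 24 \left(-11 + 17\right)} = \frac{1}{- \frac{1}{5345} - 144} = \frac{1}{- \frac{769681}{5345}} = - \frac{5345}{769681} \approx -0.0069444$)
$v = 509080$ ($v = \left(-572\right) \left(-890\right) = 509080$)
$T - v = - \frac{5345}{769681} - 509080 = - \frac{391829208825}{769681}$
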